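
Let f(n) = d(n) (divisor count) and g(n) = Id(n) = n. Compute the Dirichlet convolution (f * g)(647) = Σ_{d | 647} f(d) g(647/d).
(d * Id)(647) = 649

Divisors of 647: [1, 647]. For each d | 647:
  d = 1: d(1) · Id(647/1) = 1 · 647 = 647
  d = 647: d(647) · Id(647/647) = 2 · 1 = 2
Summing: (d * Id)(647) = 647 + 2 = 649.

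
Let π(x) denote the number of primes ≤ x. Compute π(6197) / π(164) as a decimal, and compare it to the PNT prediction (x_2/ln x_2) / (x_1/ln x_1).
π(6197)/π(164) = 805/38 ≈ 21.1842;  PNT prediction ≈ 22.0695.

π(164) = 38 and π(6197) = 805, so π(6197)/π(164) ≈ 21.1842. The PNT-predicted ratio is (6197/ln(6197)) / (164/ln(164)) ≈ 22.0695. The two agree to within a few percent, as expected.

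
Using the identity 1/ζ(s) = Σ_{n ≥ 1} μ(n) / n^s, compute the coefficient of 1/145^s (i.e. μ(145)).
μ(145) = 1

Factor n = 145 = 5 · 29. μ(n) = 0 if any exponent ≥ 2 (not squarefree); otherwise μ(n) = (−1)^{ω(n)} where ω(n) is the number of distinct prime factors. Applying: μ(145) = 1.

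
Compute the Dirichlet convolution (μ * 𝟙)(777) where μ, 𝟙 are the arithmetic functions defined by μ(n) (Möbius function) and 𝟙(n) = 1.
(μ * 𝟙)(777) = 0

Divisors of 777: [1, 3, 7, 21, 37, 111, 259, 777]. For each d | 777:
  d = 1: μ(1) · 𝟙(777/1) = 1 · 1 = 1
  d = 3: μ(3) · 𝟙(777/3) = -1 · 1 = -1
  d = 7: μ(7) · 𝟙(777/7) = -1 · 1 = -1
  d = 21: μ(21) · 𝟙(777/21) = 1 · 1 = 1
  d = 37: μ(37) · 𝟙(777/37) = -1 · 1 = -1
  d = 111: μ(111) · 𝟙(777/111) = 1 · 1 = 1
  d = 259: μ(259) · 𝟙(777/259) = 1 · 1 = 1
  d = 777: μ(777) · 𝟙(777/777) = -1 · 1 = -1
Summing: (μ * 𝟙)(777) = 1 + -1 + -1 + 1 + -1 + 1 + 1 + -1 = 0.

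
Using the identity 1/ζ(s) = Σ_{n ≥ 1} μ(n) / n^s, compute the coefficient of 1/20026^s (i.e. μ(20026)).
μ(20026) = 1

Factor n = 20026 = 2 · 17 · 19 · 31. μ(n) = 0 if any exponent ≥ 2 (not squarefree); otherwise μ(n) = (−1)^{ω(n)} where ω(n) is the number of distinct prime factors. Applying: μ(20026) = 1.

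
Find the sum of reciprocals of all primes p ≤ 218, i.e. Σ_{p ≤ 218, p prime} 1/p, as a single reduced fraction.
Σ 1/p = 3215488142498485484492183158345029261034221047849345857469577412562094716564064084247/1645783550795210387735581011435590727981167322669649249414629852197255934130751870910

π(218) = 47, so the primes ≤ 218 are [2, 3, 5, 7, 11, 13, 17, 19, 23, 29, 31, 37, 41, 43, 47, 53, 59, 61, 67, 71, 73, 79, 83, 89, 97, 101, 103, 107, 109, 113, 127, 131, 137, 139, 149, 151, 157, 163, 167, 173, 179, 181, 191, 193, 197, 199, 211]. Summing 1/p over these primes: 3215488142498485484492183158345029261034221047849345857469577412562094716564064084247/1645783550795210387735581011435590727981167322669649249414629852197255934130751870910 ≈ 1.9538. Mertens estimate ln ln(218) + 0.2615 ≈ 1.9450.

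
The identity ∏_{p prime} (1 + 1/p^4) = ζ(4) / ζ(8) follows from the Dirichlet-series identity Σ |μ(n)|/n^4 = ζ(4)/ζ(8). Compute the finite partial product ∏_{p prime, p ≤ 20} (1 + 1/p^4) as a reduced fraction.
∏ = 2063478382983759362985032/1914315839042201150180625

The primes p ≤ 20 are [2, 3, 5, 7, 11, 13, 17, 19]. For each, (1 + 1/p^4) = (p^4 + 1)/p^4. Multiplying these fractions over p ∈ [2, 3, 5, 7, 11, 13, 17, 19] gives 2063478382983759362985032/1914315839042201150180625. (In the limit P → ∞ this tends to ζ(4)/ζ(8).)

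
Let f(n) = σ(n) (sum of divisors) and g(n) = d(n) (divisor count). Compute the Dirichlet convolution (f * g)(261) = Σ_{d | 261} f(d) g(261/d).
(σ * d)(261) = 768

Divisors of 261: [1, 3, 9, 29, 87, 261]. For each d | 261:
  d = 1: σ(1) · d(261/1) = 1 · 6 = 6
  d = 3: σ(3) · d(261/3) = 4 · 4 = 16
  d = 9: σ(9) · d(261/9) = 13 · 2 = 26
  d = 29: σ(29) · d(261/29) = 30 · 3 = 90
  d = 87: σ(87) · d(261/87) = 120 · 2 = 240
  d = 261: σ(261) · d(261/261) = 390 · 1 = 390
Summing: (σ * d)(261) = 6 + 16 + 26 + 90 + 240 + 390 = 768.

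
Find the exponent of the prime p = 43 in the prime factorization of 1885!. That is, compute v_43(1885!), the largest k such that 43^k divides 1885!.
v_43(1885!) = 44

Legendre's formula: v_p(n!) = Σ_{k ≥ 1} ⌊n / p^k⌋. For p = 43, n = 1885, the terms are:
  ⌊1885/43^1⌋ = ⌊1885/43⌋ = 43
  ⌊1885/43^2⌋ = ⌊1885/1849⌋ = 1
(the next term ⌊1885/43^3⌋ = 0, terminating the sum). Summing: v_43(1885!) = 43 + 1 = 44.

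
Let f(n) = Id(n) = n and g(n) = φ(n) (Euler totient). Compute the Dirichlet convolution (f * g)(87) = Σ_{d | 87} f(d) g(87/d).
(Id * φ)(87) = 285

Divisors of 87: [1, 3, 29, 87]. For each d | 87:
  d = 1: Id(1) · φ(87/1) = 1 · 56 = 56
  d = 3: Id(3) · φ(87/3) = 3 · 28 = 84
  d = 29: Id(29) · φ(87/29) = 29 · 2 = 58
  d = 87: Id(87) · φ(87/87) = 87 · 1 = 87
Summing: (Id * φ)(87) = 56 + 84 + 58 + 87 = 285.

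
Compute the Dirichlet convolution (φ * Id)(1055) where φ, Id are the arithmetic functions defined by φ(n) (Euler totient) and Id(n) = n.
(φ * Id)(1055) = 3789

Divisors of 1055: [1, 5, 211, 1055]. For each d | 1055:
  d = 1: φ(1) · Id(1055/1) = 1 · 1055 = 1055
  d = 5: φ(5) · Id(1055/5) = 4 · 211 = 844
  d = 211: φ(211) · Id(1055/211) = 210 · 5 = 1050
  d = 1055: φ(1055) · Id(1055/1055) = 840 · 1 = 840
Summing: (φ * Id)(1055) = 1055 + 844 + 1050 + 840 = 3789.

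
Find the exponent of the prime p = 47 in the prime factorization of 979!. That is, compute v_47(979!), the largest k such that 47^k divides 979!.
v_47(979!) = 20

Legendre's formula: v_p(n!) = Σ_{k ≥ 1} ⌊n / p^k⌋. For p = 47, n = 979, the terms are:
  ⌊979/47^1⌋ = ⌊979/47⌋ = 20
(the next term ⌊979/47^2⌋ = 0, terminating the sum). Summing: v_47(979!) = 20 = 20.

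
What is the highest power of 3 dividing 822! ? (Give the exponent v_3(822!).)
v_3(822!) = 409

Legendre's formula: v_p(n!) = Σ_{k ≥ 1} ⌊n / p^k⌋. For p = 3, n = 822, the terms are:
  ⌊822/3^1⌋ = ⌊822/3⌋ = 274
  ⌊822/3^2⌋ = ⌊822/9⌋ = 91
  ⌊822/3^3⌋ = ⌊822/27⌋ = 30
  ⌊822/3^4⌋ = ⌊822/81⌋ = 10
  ⌊822/3^5⌋ = ⌊822/243⌋ = 3
  ⌊822/3^6⌋ = ⌊822/729⌋ = 1
(the next term ⌊822/3^7⌋ = 0, terminating the sum). Summing: v_3(822!) = 274 + 91 + 30 + 10 + 3 + 1 = 409.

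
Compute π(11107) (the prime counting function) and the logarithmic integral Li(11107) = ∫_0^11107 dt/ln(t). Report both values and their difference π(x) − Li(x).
π(11107) = 1345;  Li(11107) ≈ 1365.64;  π(x) − Li(x) ≈ -20.64.

Direct count of primes ≤ 11107 gives π(11107) = 1345. Numerical evaluation of the logarithmic integral gives Li(11107) ≈ 1365.64. The difference π(x) − Li(x) ≈ -20.64 is typically negative for small/moderate x (Li(x) overestimates), though Littlewood's theorem shows this sign changes infinitely often.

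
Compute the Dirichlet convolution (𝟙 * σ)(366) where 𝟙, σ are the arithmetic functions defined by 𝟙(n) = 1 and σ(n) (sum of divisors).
(𝟙 * σ)(366) = 1260

Divisors of 366: [1, 2, 3, 6, 61, 122, 183, 366]. For each d | 366:
  d = 1: 𝟙(1) · σ(366/1) = 1 · 744 = 744
  d = 2: 𝟙(2) · σ(366/2) = 1 · 248 = 248
  d = 3: 𝟙(3) · σ(366/3) = 1 · 186 = 186
  d = 6: 𝟙(6) · σ(366/6) = 1 · 62 = 62
  d = 61: 𝟙(61) · σ(366/61) = 1 · 12 = 12
  d = 122: 𝟙(122) · σ(366/122) = 1 · 4 = 4
  d = 183: 𝟙(183) · σ(366/183) = 1 · 3 = 3
  d = 366: 𝟙(366) · σ(366/366) = 1 · 1 = 1
Summing: (𝟙 * σ)(366) = 744 + 248 + 186 + 62 + 12 + 4 + 3 + 1 = 1260.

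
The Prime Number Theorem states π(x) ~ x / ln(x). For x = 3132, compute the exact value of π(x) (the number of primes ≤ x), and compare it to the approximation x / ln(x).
π(3132) = 445;  x/ln(x) ≈ 389.10;  relative error ≈ 12.56%.

Directly count primes up to 3132: π(3132) = 445. The PNT approximation gives 3132/ln(3132) ≈ 3132/8.04943 ≈ 389.10. Relative error (π(x) − x/ln(x)) / π(x) ≈ 12.56%; the approximation is known to undercount slightly (Li(x) is a better estimate).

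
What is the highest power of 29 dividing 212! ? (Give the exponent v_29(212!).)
v_29(212!) = 7

Legendre's formula: v_p(n!) = Σ_{k ≥ 1} ⌊n / p^k⌋. For p = 29, n = 212, the terms are:
  ⌊212/29^1⌋ = ⌊212/29⌋ = 7
(the next term ⌊212/29^2⌋ = 0, terminating the sum). Summing: v_29(212!) = 7 = 7.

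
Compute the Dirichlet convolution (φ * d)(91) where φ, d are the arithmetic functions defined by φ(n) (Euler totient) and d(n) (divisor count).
(φ * d)(91) = 112

Divisors of 91: [1, 7, 13, 91]. For each d | 91:
  d = 1: φ(1) · d(91/1) = 1 · 4 = 4
  d = 7: φ(7) · d(91/7) = 6 · 2 = 12
  d = 13: φ(13) · d(91/13) = 12 · 2 = 24
  d = 91: φ(91) · d(91/91) = 72 · 1 = 72
Summing: (φ * d)(91) = 4 + 12 + 24 + 72 = 112.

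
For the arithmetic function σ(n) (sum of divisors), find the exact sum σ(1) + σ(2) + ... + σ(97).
Σ_{n ≤ 97} σ(n) = 7755

Compute σ(n) for each 1 ≤ n ≤ 97: σ(1) = 1, σ(2) = 3, σ(3) = 4, σ(4) = 7, σ(5) = 6, σ(6) = 12, σ(7) = 8, σ(8) = 15, σ(9) = 13, σ(10) = 18, σ(11) = 12, σ(12) = 28, σ(13) = 14, σ(14) = 24, σ(15) = 24, σ(16) = 31, σ(17) = 18, σ(18) = 39, σ(19) = 20, σ(20) = 42, σ(21) = 32, σ(22) = 36, σ(23) = 24, σ(24) = 60, σ(25) = 31, σ(26) = 42, σ(27) = 40, σ(28) = 56, σ(29) = 30, σ(30) = 72, σ(31) = 32, σ(32) = 63, σ(33) = 48, σ(34) = 54, σ(35) = 48, σ(36) = 91, σ(37) = 38, σ(38) = 60, σ(39) = 56, σ(40) = 90, σ(41) = 42, σ(42) = 96, σ(43) = 44, σ(44) = 84, σ(45) = 78, σ(46) = 72, σ(47) = 48, σ(48) = 124, σ(49) = 57, σ(50) = 93, σ(51) = 72, σ(52) = 98, σ(53) = 54, σ(54) = 120, σ(55) = 72, σ(56) = 120, σ(57) = 80, σ(58) = 90, σ(59) = 60, σ(60) = 168, σ(61) = 62, σ(62) = 96, σ(63) = 104, σ(64) = 127, σ(65) = 84, σ(66) = 144, σ(67) = 68, σ(68) = 126, σ(69) = 96, σ(70) = 144, σ(71) = 72, σ(72) = 195, σ(73) = 74, σ(74) = 114, σ(75) = 124, σ(76) = 140, σ(77) = 96, σ(78) = 168, σ(79) = 80, σ(80) = 186, σ(81) = 121, σ(82) = 126, σ(83) = 84, σ(84) = 224, σ(85) = 108, σ(86) = 132, σ(87) = 120, σ(88) = 180, σ(89) = 90, σ(90) = 234, σ(91) = 112, σ(92) = 168, σ(93) = 128, σ(94) = 144, σ(95) = 120, σ(96) = 252, σ(97) = 98. Summing all 97 values: 7755. (Average order: Σ_{n ≤ x} σ(n) ~ (π²/12) x². For x = 97, (π²/12)·97² ≈ 7738.59.)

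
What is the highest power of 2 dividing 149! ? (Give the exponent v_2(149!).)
v_2(149!) = 145

Legendre's formula: v_p(n!) = Σ_{k ≥ 1} ⌊n / p^k⌋. For p = 2, n = 149, the terms are:
  ⌊149/2^1⌋ = ⌊149/2⌋ = 74
  ⌊149/2^2⌋ = ⌊149/4⌋ = 37
  ⌊149/2^3⌋ = ⌊149/8⌋ = 18
  ⌊149/2^4⌋ = ⌊149/16⌋ = 9
  ⌊149/2^5⌋ = ⌊149/32⌋ = 4
  ⌊149/2^6⌋ = ⌊149/64⌋ = 2
  ⌊149/2^7⌋ = ⌊149/128⌋ = 1
(the next term ⌊149/2^8⌋ = 0, terminating the sum). Summing: v_2(149!) = 74 + 37 + 18 + 9 + 4 + 2 + 1 = 145.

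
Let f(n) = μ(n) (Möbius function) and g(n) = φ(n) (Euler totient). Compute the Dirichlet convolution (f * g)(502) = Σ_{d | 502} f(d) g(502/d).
(μ * φ)(502) = 0

Divisors of 502: [1, 2, 251, 502]. For each d | 502:
  d = 1: μ(1) · φ(502/1) = 1 · 250 = 250
  d = 2: μ(2) · φ(502/2) = -1 · 250 = -250
  d = 251: μ(251) · φ(502/251) = -1 · 1 = -1
  d = 502: μ(502) · φ(502/502) = 1 · 1 = 1
Summing: (μ * φ)(502) = 250 + -250 + -1 + 1 = 0.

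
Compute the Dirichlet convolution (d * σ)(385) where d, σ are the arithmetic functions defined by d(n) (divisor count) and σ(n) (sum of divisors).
(d * σ)(385) = 1120

Divisors of 385: [1, 5, 7, 11, 35, 55, 77, 385]. For each d | 385:
  d = 1: d(1) · σ(385/1) = 1 · 576 = 576
  d = 5: d(5) · σ(385/5) = 2 · 96 = 192
  d = 7: d(7) · σ(385/7) = 2 · 72 = 144
  d = 11: d(11) · σ(385/11) = 2 · 48 = 96
  d = 35: d(35) · σ(385/35) = 4 · 12 = 48
  d = 55: d(55) · σ(385/55) = 4 · 8 = 32
  d = 77: d(77) · σ(385/77) = 4 · 6 = 24
  d = 385: d(385) · σ(385/385) = 8 · 1 = 8
Summing: (d * σ)(385) = 576 + 192 + 144 + 96 + 48 + 32 + 24 + 8 = 1120.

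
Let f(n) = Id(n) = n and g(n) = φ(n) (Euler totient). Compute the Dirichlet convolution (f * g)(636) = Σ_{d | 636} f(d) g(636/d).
(Id * φ)(636) = 4200

Divisors of 636: [1, 2, 3, 4, 6, 12, 53, 106, 159, 212, 318, 636]. For each d | 636:
  d = 1: Id(1) · φ(636/1) = 1 · 208 = 208
  d = 2: Id(2) · φ(636/2) = 2 · 104 = 208
  d = 3: Id(3) · φ(636/3) = 3 · 104 = 312
  d = 4: Id(4) · φ(636/4) = 4 · 104 = 416
  d = 6: Id(6) · φ(636/6) = 6 · 52 = 312
  d = 12: Id(12) · φ(636/12) = 12 · 52 = 624
  d = 53: Id(53) · φ(636/53) = 53 · 4 = 212
  d = 106: Id(106) · φ(636/106) = 106 · 2 = 212
  d = 159: Id(159) · φ(636/159) = 159 · 2 = 318
  d = 212: Id(212) · φ(636/212) = 212 · 2 = 424
  d = 318: Id(318) · φ(636/318) = 318 · 1 = 318
  d = 636: Id(636) · φ(636/636) = 636 · 1 = 636
Summing: (Id * φ)(636) = 208 + 208 + 312 + 416 + 312 + 624 + 212 + 212 + 318 + 424 + 318 + 636 = 4200.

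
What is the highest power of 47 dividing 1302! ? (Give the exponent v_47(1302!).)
v_47(1302!) = 27

Legendre's formula: v_p(n!) = Σ_{k ≥ 1} ⌊n / p^k⌋. For p = 47, n = 1302, the terms are:
  ⌊1302/47^1⌋ = ⌊1302/47⌋ = 27
(the next term ⌊1302/47^2⌋ = 0, terminating the sum). Summing: v_47(1302!) = 27 = 27.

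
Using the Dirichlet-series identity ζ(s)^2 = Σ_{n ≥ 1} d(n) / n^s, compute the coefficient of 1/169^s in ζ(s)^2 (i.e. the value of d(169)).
d(169) = 3

ζ(s)^2 = (Σ 1/m^s)(Σ 1/k^s). The coefficient of 1/n^s in the product is the number of ordered pairs (m, k) with mk = n, which equals d(n). For n = 169, divisors are [1, 13, 169], so d(169) = 3.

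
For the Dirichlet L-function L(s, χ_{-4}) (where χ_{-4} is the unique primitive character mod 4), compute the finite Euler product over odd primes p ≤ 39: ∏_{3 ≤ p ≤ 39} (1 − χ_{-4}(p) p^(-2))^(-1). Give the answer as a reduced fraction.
∏ = 136633422149134339/149104402366464000

The odd primes p ≤ 39 are [3, 5, 7, 11, 13, 17, 19, 23, 29, 31, 37]. For each, χ(p) = 1 if p ≡ 1 mod 4, χ(p) = −1 if p ≡ 3 mod 4. Taking (1 − χ(p)/p^2)^(-1) = p^2/(p^2 − χ(p)): (1 − (-1)/3^2)^(-1) · (1 − (1)/5^2)^(-1) · (1 − (-1)/7^2)^(-1) · (1 − (-1)/11^2)^(-1) · (1 − (1)/13^2)^(-1) · (1 − (1)/17^2)^(-1) · (1 − (-1)/19^2)^(-1) · (1 − (-1)/23^2)^(-1) · (1 − (1)/29^2)^(-1) · (1 − (-1)/31^2)^(-1) · (1 − (1)/37^2)^(-1) = 136633422149134339/149104402366464000.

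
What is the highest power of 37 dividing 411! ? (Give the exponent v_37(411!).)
v_37(411!) = 11

Legendre's formula: v_p(n!) = Σ_{k ≥ 1} ⌊n / p^k⌋. For p = 37, n = 411, the terms are:
  ⌊411/37^1⌋ = ⌊411/37⌋ = 11
(the next term ⌊411/37^2⌋ = 0, terminating the sum). Summing: v_37(411!) = 11 = 11.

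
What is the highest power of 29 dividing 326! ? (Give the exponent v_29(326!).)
v_29(326!) = 11

Legendre's formula: v_p(n!) = Σ_{k ≥ 1} ⌊n / p^k⌋. For p = 29, n = 326, the terms are:
  ⌊326/29^1⌋ = ⌊326/29⌋ = 11
(the next term ⌊326/29^2⌋ = 0, terminating the sum). Summing: v_29(326!) = 11 = 11.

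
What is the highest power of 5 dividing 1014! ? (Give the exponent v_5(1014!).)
v_5(1014!) = 251

Legendre's formula: v_p(n!) = Σ_{k ≥ 1} ⌊n / p^k⌋. For p = 5, n = 1014, the terms are:
  ⌊1014/5^1⌋ = ⌊1014/5⌋ = 202
  ⌊1014/5^2⌋ = ⌊1014/25⌋ = 40
  ⌊1014/5^3⌋ = ⌊1014/125⌋ = 8
  ⌊1014/5^4⌋ = ⌊1014/625⌋ = 1
(the next term ⌊1014/5^5⌋ = 0, terminating the sum). Summing: v_5(1014!) = 202 + 40 + 8 + 1 = 251.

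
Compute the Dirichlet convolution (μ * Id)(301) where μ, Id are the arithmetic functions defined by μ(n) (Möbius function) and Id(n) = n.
(μ * Id)(301) = 252

Divisors of 301: [1, 7, 43, 301]. For each d | 301:
  d = 1: μ(1) · Id(301/1) = 1 · 301 = 301
  d = 7: μ(7) · Id(301/7) = -1 · 43 = -43
  d = 43: μ(43) · Id(301/43) = -1 · 7 = -7
  d = 301: μ(301) · Id(301/301) = 1 · 1 = 1
Summing: (μ * Id)(301) = 301 + -43 + -7 + 1 = 252.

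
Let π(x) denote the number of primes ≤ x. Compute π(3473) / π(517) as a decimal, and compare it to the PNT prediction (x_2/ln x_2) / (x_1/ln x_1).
π(3473)/π(517) = 487/97 ≈ 5.0206;  PNT prediction ≈ 5.1482.

π(517) = 97 and π(3473) = 487, so π(3473)/π(517) ≈ 5.0206. The PNT-predicted ratio is (3473/ln(3473)) / (517/ln(517)) ≈ 5.1482. The two agree to within a few percent, as expected.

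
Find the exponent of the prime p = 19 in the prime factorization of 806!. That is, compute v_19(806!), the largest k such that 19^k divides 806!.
v_19(806!) = 44

Legendre's formula: v_p(n!) = Σ_{k ≥ 1} ⌊n / p^k⌋. For p = 19, n = 806, the terms are:
  ⌊806/19^1⌋ = ⌊806/19⌋ = 42
  ⌊806/19^2⌋ = ⌊806/361⌋ = 2
(the next term ⌊806/19^3⌋ = 0, terminating the sum). Summing: v_19(806!) = 42 + 2 = 44.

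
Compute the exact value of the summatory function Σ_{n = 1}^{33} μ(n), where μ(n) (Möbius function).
Σ_{n ≤ 33} μ(n) = -3

Compute μ(n) for each 1 ≤ n ≤ 33: μ(1) = 1, μ(2) = -1, μ(3) = -1, μ(4) = 0, μ(5) = -1, μ(6) = 1, μ(7) = -1, μ(8) = 0, μ(9) = 0, μ(10) = 1, μ(11) = -1, μ(12) = 0, μ(13) = -1, μ(14) = 1, μ(15) = 1, μ(16) = 0, μ(17) = -1, μ(18) = 0, μ(19) = -1, μ(20) = 0, μ(21) = 1, μ(22) = 1, μ(23) = -1, μ(24) = 0, μ(25) = 0, μ(26) = 1, μ(27) = 0, μ(28) = 0, μ(29) = -1, μ(30) = -1, μ(31) = -1, μ(32) = 0, μ(33) = 1. Summing all 33 values: -3. (Mertens function M(x) = Σ_{n ≤ x} μ(n); on average M(x) should be small (PNT ⟺ M(x) = o(x)).)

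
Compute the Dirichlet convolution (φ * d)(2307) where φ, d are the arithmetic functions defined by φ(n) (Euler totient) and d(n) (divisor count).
(φ * d)(2307) = 3080

Divisors of 2307: [1, 3, 769, 2307]. For each d | 2307:
  d = 1: φ(1) · d(2307/1) = 1 · 4 = 4
  d = 3: φ(3) · d(2307/3) = 2 · 2 = 4
  d = 769: φ(769) · d(2307/769) = 768 · 2 = 1536
  d = 2307: φ(2307) · d(2307/2307) = 1536 · 1 = 1536
Summing: (φ * d)(2307) = 4 + 4 + 1536 + 1536 = 3080.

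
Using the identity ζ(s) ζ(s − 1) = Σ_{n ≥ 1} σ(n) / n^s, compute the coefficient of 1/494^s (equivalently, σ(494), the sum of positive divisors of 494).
σ(494) = 840

In the product (Σ m^0/m^s)(Σ k / k^s) = Σ (Σ_{d | n} d) / n^s, the coefficient of 1/n^s is σ(n) = Σ_{d | n} d. For n = 494, divisors are [1, 2, 13, 19, 26, 38, 247, 494]; summing: σ(494) = 840.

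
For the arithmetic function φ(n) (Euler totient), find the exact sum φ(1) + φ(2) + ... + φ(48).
Σ_{n ≤ 48} φ(n) = 712

Compute φ(n) for each 1 ≤ n ≤ 48: φ(1) = 1, φ(2) = 1, φ(3) = 2, φ(4) = 2, φ(5) = 4, φ(6) = 2, φ(7) = 6, φ(8) = 4, φ(9) = 6, φ(10) = 4, φ(11) = 10, φ(12) = 4, φ(13) = 12, φ(14) = 6, φ(15) = 8, φ(16) = 8, φ(17) = 16, φ(18) = 6, φ(19) = 18, φ(20) = 8, φ(21) = 12, φ(22) = 10, φ(23) = 22, φ(24) = 8, φ(25) = 20, φ(26) = 12, φ(27) = 18, φ(28) = 12, φ(29) = 28, φ(30) = 8, φ(31) = 30, φ(32) = 16, φ(33) = 20, φ(34) = 16, φ(35) = 24, φ(36) = 12, φ(37) = 36, φ(38) = 18, φ(39) = 24, φ(40) = 16, φ(41) = 40, φ(42) = 12, φ(43) = 42, φ(44) = 20, φ(45) = 24, φ(46) = 22, φ(47) = 46, φ(48) = 16. Summing all 48 values: 712. (Average order: Σ_{n ≤ x} φ(n) ~ (3/π²) x². For x = 48, (3/π²)·48² ≈ 700.33.)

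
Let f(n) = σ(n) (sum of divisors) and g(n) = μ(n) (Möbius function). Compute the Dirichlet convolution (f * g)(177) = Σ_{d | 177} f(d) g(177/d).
(σ * μ)(177) = 177

Divisors of 177: [1, 3, 59, 177]. For each d | 177:
  d = 1: σ(1) · μ(177/1) = 1 · 1 = 1
  d = 3: σ(3) · μ(177/3) = 4 · -1 = -4
  d = 59: σ(59) · μ(177/59) = 60 · -1 = -60
  d = 177: σ(177) · μ(177/177) = 240 · 1 = 240
Summing: (σ * μ)(177) = 1 + -4 + -60 + 240 = 177.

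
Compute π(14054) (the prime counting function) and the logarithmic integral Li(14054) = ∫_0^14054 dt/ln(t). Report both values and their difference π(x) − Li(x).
π(14054) = 1657;  Li(14054) ≈ 1677.91;  π(x) − Li(x) ≈ -20.91.

Direct count of primes ≤ 14054 gives π(14054) = 1657. Numerical evaluation of the logarithmic integral gives Li(14054) ≈ 1677.91. The difference π(x) − Li(x) ≈ -20.91 is typically negative for small/moderate x (Li(x) overestimates), though Littlewood's theorem shows this sign changes infinitely often.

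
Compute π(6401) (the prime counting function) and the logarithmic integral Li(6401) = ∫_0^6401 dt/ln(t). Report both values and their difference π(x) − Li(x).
π(6401) = 834;  Li(6401) ≈ 846.34;  π(x) − Li(x) ≈ -12.34.

Direct count of primes ≤ 6401 gives π(6401) = 834. Numerical evaluation of the logarithmic integral gives Li(6401) ≈ 846.34. The difference π(x) − Li(x) ≈ -12.34 is typically negative for small/moderate x (Li(x) overestimates), though Littlewood's theorem shows this sign changes infinitely often.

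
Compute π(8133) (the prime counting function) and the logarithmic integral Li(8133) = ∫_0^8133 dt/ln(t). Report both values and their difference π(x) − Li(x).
π(8133) = 1022;  Li(8133) ≈ 1041.20;  π(x) − Li(x) ≈ -19.20.

Direct count of primes ≤ 8133 gives π(8133) = 1022. Numerical evaluation of the logarithmic integral gives Li(8133) ≈ 1041.20. The difference π(x) − Li(x) ≈ -19.20 is typically negative for small/moderate x (Li(x) overestimates), though Littlewood's theorem shows this sign changes infinitely often.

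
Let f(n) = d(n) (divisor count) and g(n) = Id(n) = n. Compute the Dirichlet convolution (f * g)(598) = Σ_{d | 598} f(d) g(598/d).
(d * Id)(598) = 1500

Divisors of 598: [1, 2, 13, 23, 26, 46, 299, 598]. For each d | 598:
  d = 1: d(1) · Id(598/1) = 1 · 598 = 598
  d = 2: d(2) · Id(598/2) = 2 · 299 = 598
  d = 13: d(13) · Id(598/13) = 2 · 46 = 92
  d = 23: d(23) · Id(598/23) = 2 · 26 = 52
  d = 26: d(26) · Id(598/26) = 4 · 23 = 92
  d = 46: d(46) · Id(598/46) = 4 · 13 = 52
  d = 299: d(299) · Id(598/299) = 4 · 2 = 8
  d = 598: d(598) · Id(598/598) = 8 · 1 = 8
Summing: (d * Id)(598) = 598 + 598 + 92 + 52 + 92 + 52 + 8 + 8 = 1500.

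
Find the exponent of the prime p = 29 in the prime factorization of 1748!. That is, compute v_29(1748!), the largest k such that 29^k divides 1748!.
v_29(1748!) = 62

Legendre's formula: v_p(n!) = Σ_{k ≥ 1} ⌊n / p^k⌋. For p = 29, n = 1748, the terms are:
  ⌊1748/29^1⌋ = ⌊1748/29⌋ = 60
  ⌊1748/29^2⌋ = ⌊1748/841⌋ = 2
(the next term ⌊1748/29^3⌋ = 0, terminating the sum). Summing: v_29(1748!) = 60 + 2 = 62.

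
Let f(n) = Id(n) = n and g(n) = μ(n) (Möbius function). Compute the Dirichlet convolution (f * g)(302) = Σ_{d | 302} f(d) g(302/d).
(Id * μ)(302) = 150

Divisors of 302: [1, 2, 151, 302]. For each d | 302:
  d = 1: Id(1) · μ(302/1) = 1 · 1 = 1
  d = 2: Id(2) · μ(302/2) = 2 · -1 = -2
  d = 151: Id(151) · μ(302/151) = 151 · -1 = -151
  d = 302: Id(302) · μ(302/302) = 302 · 1 = 302
Summing: (Id * μ)(302) = 1 + -2 + -151 + 302 = 150.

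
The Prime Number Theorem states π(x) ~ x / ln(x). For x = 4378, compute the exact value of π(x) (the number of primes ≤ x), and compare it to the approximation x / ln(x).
π(4378) = 597;  x/ln(x) ≈ 522.16;  relative error ≈ 12.54%.

Directly count primes up to 4378: π(4378) = 597. The PNT approximation gives 4378/ln(4378) ≈ 4378/8.38435 ≈ 522.16. Relative error (π(x) − x/ln(x)) / π(x) ≈ 12.54%; the approximation is known to undercount slightly (Li(x) is a better estimate).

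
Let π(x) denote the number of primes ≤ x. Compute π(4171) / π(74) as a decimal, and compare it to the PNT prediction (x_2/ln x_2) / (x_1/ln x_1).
π(4171)/π(74) = 573/21 ≈ 27.2857;  PNT prediction ≈ 29.1028.

π(74) = 21 and π(4171) = 573, so π(4171)/π(74) ≈ 27.2857. The PNT-predicted ratio is (4171/ln(4171)) / (74/ln(74)) ≈ 29.1028. The two agree to within a few percent, as expected.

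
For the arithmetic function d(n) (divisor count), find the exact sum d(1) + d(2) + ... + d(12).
Σ_{n ≤ 12} d(n) = 35

Compute d(n) for each 1 ≤ n ≤ 12: d(1) = 1, d(2) = 2, d(3) = 2, d(4) = 3, d(5) = 2, d(6) = 4, d(7) = 2, d(8) = 4, d(9) = 3, d(10) = 4, d(11) = 2, d(12) = 6. Summing all 12 values: 35. (Dirichlet's divisor formula: Σ_{n ≤ x} d(n) = x ln(x) + (2γ − 1) x + O(√x). For x = 12, the asymptotic estimate is ≈ 31.67.)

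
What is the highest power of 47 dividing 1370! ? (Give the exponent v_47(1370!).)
v_47(1370!) = 29

Legendre's formula: v_p(n!) = Σ_{k ≥ 1} ⌊n / p^k⌋. For p = 47, n = 1370, the terms are:
  ⌊1370/47^1⌋ = ⌊1370/47⌋ = 29
(the next term ⌊1370/47^2⌋ = 0, terminating the sum). Summing: v_47(1370!) = 29 = 29.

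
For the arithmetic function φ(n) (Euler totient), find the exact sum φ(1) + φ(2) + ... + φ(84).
Σ_{n ≤ 84} φ(n) = 2166

Compute φ(n) for each 1 ≤ n ≤ 84: φ(1) = 1, φ(2) = 1, φ(3) = 2, φ(4) = 2, φ(5) = 4, φ(6) = 2, φ(7) = 6, φ(8) = 4, φ(9) = 6, φ(10) = 4, φ(11) = 10, φ(12) = 4, φ(13) = 12, φ(14) = 6, φ(15) = 8, φ(16) = 8, φ(17) = 16, φ(18) = 6, φ(19) = 18, φ(20) = 8, φ(21) = 12, φ(22) = 10, φ(23) = 22, φ(24) = 8, φ(25) = 20, φ(26) = 12, φ(27) = 18, φ(28) = 12, φ(29) = 28, φ(30) = 8, φ(31) = 30, φ(32) = 16, φ(33) = 20, φ(34) = 16, φ(35) = 24, φ(36) = 12, φ(37) = 36, φ(38) = 18, φ(39) = 24, φ(40) = 16, φ(41) = 40, φ(42) = 12, φ(43) = 42, φ(44) = 20, φ(45) = 24, φ(46) = 22, φ(47) = 46, φ(48) = 16, φ(49) = 42, φ(50) = 20, φ(51) = 32, φ(52) = 24, φ(53) = 52, φ(54) = 18, φ(55) = 40, φ(56) = 24, φ(57) = 36, φ(58) = 28, φ(59) = 58, φ(60) = 16, φ(61) = 60, φ(62) = 30, φ(63) = 36, φ(64) = 32, φ(65) = 48, φ(66) = 20, φ(67) = 66, φ(68) = 32, φ(69) = 44, φ(70) = 24, φ(71) = 70, φ(72) = 24, φ(73) = 72, φ(74) = 36, φ(75) = 40, φ(76) = 36, φ(77) = 60, φ(78) = 24, φ(79) = 78, φ(80) = 32, φ(81) = 54, φ(82) = 40, φ(83) = 82, φ(84) = 24. Summing all 84 values: 2166. (Average order: Σ_{n ≤ x} φ(n) ~ (3/π²) x². For x = 84, (3/π²)·84² ≈ 2144.77.)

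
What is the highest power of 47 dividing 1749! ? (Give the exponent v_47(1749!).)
v_47(1749!) = 37

Legendre's formula: v_p(n!) = Σ_{k ≥ 1} ⌊n / p^k⌋. For p = 47, n = 1749, the terms are:
  ⌊1749/47^1⌋ = ⌊1749/47⌋ = 37
(the next term ⌊1749/47^2⌋ = 0, terminating the sum). Summing: v_47(1749!) = 37 = 37.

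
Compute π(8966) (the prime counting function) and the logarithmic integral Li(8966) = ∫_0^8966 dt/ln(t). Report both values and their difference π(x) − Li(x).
π(8966) = 1114;  Li(8966) ≈ 1133.21;  π(x) − Li(x) ≈ -19.21.

Direct count of primes ≤ 8966 gives π(8966) = 1114. Numerical evaluation of the logarithmic integral gives Li(8966) ≈ 1133.21. The difference π(x) − Li(x) ≈ -19.21 is typically negative for small/moderate x (Li(x) overestimates), though Littlewood's theorem shows this sign changes infinitely often.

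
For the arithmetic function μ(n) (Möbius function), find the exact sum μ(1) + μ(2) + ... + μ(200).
Σ_{n ≤ 200} μ(n) = -8

Compute μ(n) for each 1 ≤ n ≤ 200: μ(1) = 1, μ(2) = -1, μ(3) = -1, μ(4) = 0, μ(5) = -1, μ(6) = 1, μ(7) = -1, μ(8) = 0, μ(9) = 0, μ(10) = 1, μ(11) = -1, μ(12) = 0, μ(13) = -1, μ(14) = 1, μ(15) = 1, μ(16) = 0, μ(17) = -1, μ(18) = 0, μ(19) = -1, μ(20) = 0, μ(21) = 1, μ(22) = 1, μ(23) = -1, μ(24) = 0, μ(25) = 0, μ(26) = 1, μ(27) = 0, μ(28) = 0, μ(29) = -1, μ(30) = -1, μ(31) = -1, μ(32) = 0, μ(33) = 1, μ(34) = 1, μ(35) = 1, μ(36) = 0, μ(37) = -1, μ(38) = 1, μ(39) = 1, μ(40) = 0, μ(41) = -1, μ(42) = -1, μ(43) = -1, μ(44) = 0, μ(45) = 0, μ(46) = 1, μ(47) = -1, μ(48) = 0, μ(49) = 0, μ(50) = 0, μ(51) = 1, μ(52) = 0, μ(53) = -1, μ(54) = 0, μ(55) = 1, μ(56) = 0, μ(57) = 1, μ(58) = 1, μ(59) = -1, μ(60) = 0, μ(61) = -1, μ(62) = 1, μ(63) = 0, μ(64) = 0, μ(65) = 1, μ(66) = -1, μ(67) = -1, μ(68) = 0, μ(69) = 1, μ(70) = -1, μ(71) = -1, μ(72) = 0, μ(73) = -1, μ(74) = 1, μ(75) = 0, μ(76) = 0, μ(77) = 1, μ(78) = -1, μ(79) = -1, μ(80) = 0, μ(81) = 0, μ(82) = 1, μ(83) = -1, μ(84) = 0, μ(85) = 1, μ(86) = 1, μ(87) = 1, μ(88) = 0, μ(89) = -1, μ(90) = 0, μ(91) = 1, μ(92) = 0, μ(93) = 1, μ(94) = 1, μ(95) = 1, μ(96) = 0, μ(97) = -1, μ(98) = 0, μ(99) = 0, μ(100) = 0, μ(101) = -1, μ(102) = -1, μ(103) = -1, μ(104) = 0, μ(105) = -1, μ(106) = 1, μ(107) = -1, μ(108) = 0, μ(109) = -1, μ(110) = -1, μ(111) = 1, μ(112) = 0, μ(113) = -1, μ(114) = -1, μ(115) = 1, μ(116) = 0, μ(117) = 0, μ(118) = 1, μ(119) = 1, μ(120) = 0, μ(121) = 0, μ(122) = 1, μ(123) = 1, μ(124) = 0, μ(125) = 0, μ(126) = 0, μ(127) = -1, μ(128) = 0, μ(129) = 1, μ(130) = -1, μ(131) = -1, μ(132) = 0, μ(133) = 1, μ(134) = 1, μ(135) = 0, μ(136) = 0, μ(137) = -1, μ(138) = -1, μ(139) = -1, μ(140) = 0, μ(141) = 1, μ(142) = 1, μ(143) = 1, μ(144) = 0, μ(145) = 1, μ(146) = 1, μ(147) = 0, μ(148) = 0, μ(149) = -1, μ(150) = 0, μ(151) = -1, μ(152) = 0, μ(153) = 0, μ(154) = -1, μ(155) = 1, μ(156) = 0, μ(157) = -1, μ(158) = 1, μ(159) = 1, μ(160) = 0, μ(161) = 1, μ(162) = 0, μ(163) = -1, μ(164) = 0, μ(165) = -1, μ(166) = 1, μ(167) = -1, μ(168) = 0, μ(169) = 0, μ(170) = -1, μ(171) = 0, μ(172) = 0, μ(173) = -1, μ(174) = -1, μ(175) = 0, μ(176) = 0, μ(177) = 1, μ(178) = 1, μ(179) = -1, μ(180) = 0, μ(181) = -1, μ(182) = -1, μ(183) = 1, μ(184) = 0, μ(185) = 1, μ(186) = -1, μ(187) = 1, μ(188) = 0, μ(189) = 0, μ(190) = -1, μ(191) = -1, μ(192) = 0, μ(193) = -1, μ(194) = 1, μ(195) = -1, μ(196) = 0, μ(197) = -1, μ(198) = 0, μ(199) = -1, μ(200) = 0. Summing all 200 values: -8. (Mertens function M(x) = Σ_{n ≤ x} μ(n); on average M(x) should be small (PNT ⟺ M(x) = o(x)).)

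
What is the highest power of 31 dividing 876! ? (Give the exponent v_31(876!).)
v_31(876!) = 28

Legendre's formula: v_p(n!) = Σ_{k ≥ 1} ⌊n / p^k⌋. For p = 31, n = 876, the terms are:
  ⌊876/31^1⌋ = ⌊876/31⌋ = 28
(the next term ⌊876/31^2⌋ = 0, terminating the sum). Summing: v_31(876!) = 28 = 28.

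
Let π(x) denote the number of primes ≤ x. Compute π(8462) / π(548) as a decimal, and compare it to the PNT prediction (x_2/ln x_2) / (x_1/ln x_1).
π(8462)/π(548) = 1058/101 ≈ 10.4752;  PNT prediction ≈ 10.7680.

π(548) = 101 and π(8462) = 1058, so π(8462)/π(548) ≈ 10.4752. The PNT-predicted ratio is (8462/ln(8462)) / (548/ln(548)) ≈ 10.7680. The two agree to within a few percent, as expected.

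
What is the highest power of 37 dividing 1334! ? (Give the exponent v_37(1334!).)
v_37(1334!) = 36

Legendre's formula: v_p(n!) = Σ_{k ≥ 1} ⌊n / p^k⌋. For p = 37, n = 1334, the terms are:
  ⌊1334/37^1⌋ = ⌊1334/37⌋ = 36
(the next term ⌊1334/37^2⌋ = 0, terminating the sum). Summing: v_37(1334!) = 36 = 36.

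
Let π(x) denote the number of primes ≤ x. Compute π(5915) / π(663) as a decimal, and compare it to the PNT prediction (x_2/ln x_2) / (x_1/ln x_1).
π(5915)/π(663) = 777/121 ≈ 6.4215;  PNT prediction ≈ 6.6735.

π(663) = 121 and π(5915) = 777, so π(5915)/π(663) ≈ 6.4215. The PNT-predicted ratio is (5915/ln(5915)) / (663/ln(663)) ≈ 6.6735. The two agree to within a few percent, as expected.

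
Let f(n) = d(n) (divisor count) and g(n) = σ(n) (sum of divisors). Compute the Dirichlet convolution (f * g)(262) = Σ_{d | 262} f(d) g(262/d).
(d * σ)(262) = 670

Divisors of 262: [1, 2, 131, 262]. For each d | 262:
  d = 1: d(1) · σ(262/1) = 1 · 396 = 396
  d = 2: d(2) · σ(262/2) = 2 · 132 = 264
  d = 131: d(131) · σ(262/131) = 2 · 3 = 6
  d = 262: d(262) · σ(262/262) = 4 · 1 = 4
Summing: (d * σ)(262) = 396 + 264 + 6 + 4 = 670.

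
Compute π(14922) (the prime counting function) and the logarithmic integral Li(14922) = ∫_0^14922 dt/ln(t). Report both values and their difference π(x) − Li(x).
π(14922) = 1746;  Li(14922) ≈ 1768.51;  π(x) − Li(x) ≈ -22.51.

Direct count of primes ≤ 14922 gives π(14922) = 1746. Numerical evaluation of the logarithmic integral gives Li(14922) ≈ 1768.51. The difference π(x) − Li(x) ≈ -22.51 is typically negative for small/moderate x (Li(x) overestimates), though Littlewood's theorem shows this sign changes infinitely often.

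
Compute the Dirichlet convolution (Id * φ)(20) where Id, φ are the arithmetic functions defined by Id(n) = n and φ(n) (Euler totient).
(Id * φ)(20) = 72

Divisors of 20: [1, 2, 4, 5, 10, 20]. For each d | 20:
  d = 1: Id(1) · φ(20/1) = 1 · 8 = 8
  d = 2: Id(2) · φ(20/2) = 2 · 4 = 8
  d = 4: Id(4) · φ(20/4) = 4 · 4 = 16
  d = 5: Id(5) · φ(20/5) = 5 · 2 = 10
  d = 10: Id(10) · φ(20/10) = 10 · 1 = 10
  d = 20: Id(20) · φ(20/20) = 20 · 1 = 20
Summing: (Id * φ)(20) = 8 + 8 + 16 + 10 + 10 + 20 = 72.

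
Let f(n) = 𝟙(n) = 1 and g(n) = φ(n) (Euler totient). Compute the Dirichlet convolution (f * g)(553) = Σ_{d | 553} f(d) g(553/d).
(𝟙 * φ)(553) = 553

Divisors of 553: [1, 7, 79, 553]. For each d | 553:
  d = 1: 𝟙(1) · φ(553/1) = 1 · 468 = 468
  d = 7: 𝟙(7) · φ(553/7) = 1 · 78 = 78
  d = 79: 𝟙(79) · φ(553/79) = 1 · 6 = 6
  d = 553: 𝟙(553) · φ(553/553) = 1 · 1 = 1
Summing: (𝟙 * φ)(553) = 468 + 78 + 6 + 1 = 553.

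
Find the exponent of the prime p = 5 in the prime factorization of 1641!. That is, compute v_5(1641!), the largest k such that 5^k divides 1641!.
v_5(1641!) = 408

Legendre's formula: v_p(n!) = Σ_{k ≥ 1} ⌊n / p^k⌋. For p = 5, n = 1641, the terms are:
  ⌊1641/5^1⌋ = ⌊1641/5⌋ = 328
  ⌊1641/5^2⌋ = ⌊1641/25⌋ = 65
  ⌊1641/5^3⌋ = ⌊1641/125⌋ = 13
  ⌊1641/5^4⌋ = ⌊1641/625⌋ = 2
(the next term ⌊1641/5^5⌋ = 0, terminating the sum). Summing: v_5(1641!) = 328 + 65 + 13 + 2 = 408.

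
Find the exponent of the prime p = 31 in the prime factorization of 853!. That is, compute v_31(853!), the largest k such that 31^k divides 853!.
v_31(853!) = 27

Legendre's formula: v_p(n!) = Σ_{k ≥ 1} ⌊n / p^k⌋. For p = 31, n = 853, the terms are:
  ⌊853/31^1⌋ = ⌊853/31⌋ = 27
(the next term ⌊853/31^2⌋ = 0, terminating the sum). Summing: v_31(853!) = 27 = 27.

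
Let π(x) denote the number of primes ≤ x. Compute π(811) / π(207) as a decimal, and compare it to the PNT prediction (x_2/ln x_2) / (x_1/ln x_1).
π(811)/π(207) = 141/46 ≈ 3.0652;  PNT prediction ≈ 3.1192.

π(207) = 46 and π(811) = 141, so π(811)/π(207) ≈ 3.0652. The PNT-predicted ratio is (811/ln(811)) / (207/ln(207)) ≈ 3.1192. The two agree to within a few percent, as expected.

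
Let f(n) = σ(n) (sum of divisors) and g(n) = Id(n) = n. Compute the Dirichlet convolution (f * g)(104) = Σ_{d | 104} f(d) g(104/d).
(σ * Id)(104) = 1323

Divisors of 104: [1, 2, 4, 8, 13, 26, 52, 104]. For each d | 104:
  d = 1: σ(1) · Id(104/1) = 1 · 104 = 104
  d = 2: σ(2) · Id(104/2) = 3 · 52 = 156
  d = 4: σ(4) · Id(104/4) = 7 · 26 = 182
  d = 8: σ(8) · Id(104/8) = 15 · 13 = 195
  d = 13: σ(13) · Id(104/13) = 14 · 8 = 112
  d = 26: σ(26) · Id(104/26) = 42 · 4 = 168
  d = 52: σ(52) · Id(104/52) = 98 · 2 = 196
  d = 104: σ(104) · Id(104/104) = 210 · 1 = 210
Summing: (σ * Id)(104) = 104 + 156 + 182 + 195 + 112 + 168 + 196 + 210 = 1323.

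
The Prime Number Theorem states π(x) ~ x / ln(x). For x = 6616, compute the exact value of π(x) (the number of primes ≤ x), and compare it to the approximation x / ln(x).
π(6616) = 854;  x/ln(x) ≈ 752.05;  relative error ≈ 11.94%.

Directly count primes up to 6616: π(6616) = 854. The PNT approximation gives 6616/ln(6616) ≈ 6616/8.79725 ≈ 752.05. Relative error (π(x) − x/ln(x)) / π(x) ≈ 11.94%; the approximation is known to undercount slightly (Li(x) is a better estimate).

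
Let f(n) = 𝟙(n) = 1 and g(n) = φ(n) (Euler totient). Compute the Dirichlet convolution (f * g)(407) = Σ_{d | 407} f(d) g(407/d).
(𝟙 * φ)(407) = 407

Divisors of 407: [1, 11, 37, 407]. For each d | 407:
  d = 1: 𝟙(1) · φ(407/1) = 1 · 360 = 360
  d = 11: 𝟙(11) · φ(407/11) = 1 · 36 = 36
  d = 37: 𝟙(37) · φ(407/37) = 1 · 10 = 10
  d = 407: 𝟙(407) · φ(407/407) = 1 · 1 = 1
Summing: (𝟙 * φ)(407) = 360 + 36 + 10 + 1 = 407.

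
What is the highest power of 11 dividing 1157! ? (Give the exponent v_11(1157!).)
v_11(1157!) = 114

Legendre's formula: v_p(n!) = Σ_{k ≥ 1} ⌊n / p^k⌋. For p = 11, n = 1157, the terms are:
  ⌊1157/11^1⌋ = ⌊1157/11⌋ = 105
  ⌊1157/11^2⌋ = ⌊1157/121⌋ = 9
(the next term ⌊1157/11^3⌋ = 0, terminating the sum). Summing: v_11(1157!) = 105 + 9 = 114.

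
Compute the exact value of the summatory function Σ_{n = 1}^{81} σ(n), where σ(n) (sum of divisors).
Σ_{n ≤ 81} σ(n) = 5435

Compute σ(n) for each 1 ≤ n ≤ 81: σ(1) = 1, σ(2) = 3, σ(3) = 4, σ(4) = 7, σ(5) = 6, σ(6) = 12, σ(7) = 8, σ(8) = 15, σ(9) = 13, σ(10) = 18, σ(11) = 12, σ(12) = 28, σ(13) = 14, σ(14) = 24, σ(15) = 24, σ(16) = 31, σ(17) = 18, σ(18) = 39, σ(19) = 20, σ(20) = 42, σ(21) = 32, σ(22) = 36, σ(23) = 24, σ(24) = 60, σ(25) = 31, σ(26) = 42, σ(27) = 40, σ(28) = 56, σ(29) = 30, σ(30) = 72, σ(31) = 32, σ(32) = 63, σ(33) = 48, σ(34) = 54, σ(35) = 48, σ(36) = 91, σ(37) = 38, σ(38) = 60, σ(39) = 56, σ(40) = 90, σ(41) = 42, σ(42) = 96, σ(43) = 44, σ(44) = 84, σ(45) = 78, σ(46) = 72, σ(47) = 48, σ(48) = 124, σ(49) = 57, σ(50) = 93, σ(51) = 72, σ(52) = 98, σ(53) = 54, σ(54) = 120, σ(55) = 72, σ(56) = 120, σ(57) = 80, σ(58) = 90, σ(59) = 60, σ(60) = 168, σ(61) = 62, σ(62) = 96, σ(63) = 104, σ(64) = 127, σ(65) = 84, σ(66) = 144, σ(67) = 68, σ(68) = 126, σ(69) = 96, σ(70) = 144, σ(71) = 72, σ(72) = 195, σ(73) = 74, σ(74) = 114, σ(75) = 124, σ(76) = 140, σ(77) = 96, σ(78) = 168, σ(79) = 80, σ(80) = 186, σ(81) = 121. Summing all 81 values: 5435. (Average order: Σ_{n ≤ x} σ(n) ~ (π²/12) x². For x = 81, (π²/12)·81² ≈ 5396.21.)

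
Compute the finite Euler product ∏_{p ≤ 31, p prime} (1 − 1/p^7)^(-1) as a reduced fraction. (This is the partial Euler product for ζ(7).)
∏ = 37031956963631386906046525229438701635098769061332515193389940565625/36725327022248259763071767483224373757798563246158812707599806493184

The primes p ≤ 31 are [2, 3, 5, 7, 11, 13, 17, 19, 23, 29, 31]. For each prime, (1 − 1/p^7)^(-1) = p^7 / (p^7 − 1). The product is (1 − 1/2^7)^(-1), (1 − 1/3^7)^(-1), (1 − 1/5^7)^(-1), (1 − 1/7^7)^(-1), (1 − 1/11^7)^(-1), (1 − 1/13^7)^(-1), (1 − 1/17^7)^(-1), (1 − 1/19^7)^(-1), (1 − 1/23^7)^(-1), (1 − 1/29^7)^(-1), (1 − 1/31^7)^(-1) = ∏ p^7 / (p^7 − 1) = 37031956963631386906046525229438701635098769061332515193389940565625/36725327022248259763071767483224373757798563246158812707599806493184.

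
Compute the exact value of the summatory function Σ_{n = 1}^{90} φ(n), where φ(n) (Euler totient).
Σ_{n ≤ 90} φ(n) = 2480

Compute φ(n) for each 1 ≤ n ≤ 90: φ(1) = 1, φ(2) = 1, φ(3) = 2, φ(4) = 2, φ(5) = 4, φ(6) = 2, φ(7) = 6, φ(8) = 4, φ(9) = 6, φ(10) = 4, φ(11) = 10, φ(12) = 4, φ(13) = 12, φ(14) = 6, φ(15) = 8, φ(16) = 8, φ(17) = 16, φ(18) = 6, φ(19) = 18, φ(20) = 8, φ(21) = 12, φ(22) = 10, φ(23) = 22, φ(24) = 8, φ(25) = 20, φ(26) = 12, φ(27) = 18, φ(28) = 12, φ(29) = 28, φ(30) = 8, φ(31) = 30, φ(32) = 16, φ(33) = 20, φ(34) = 16, φ(35) = 24, φ(36) = 12, φ(37) = 36, φ(38) = 18, φ(39) = 24, φ(40) = 16, φ(41) = 40, φ(42) = 12, φ(43) = 42, φ(44) = 20, φ(45) = 24, φ(46) = 22, φ(47) = 46, φ(48) = 16, φ(49) = 42, φ(50) = 20, φ(51) = 32, φ(52) = 24, φ(53) = 52, φ(54) = 18, φ(55) = 40, φ(56) = 24, φ(57) = 36, φ(58) = 28, φ(59) = 58, φ(60) = 16, φ(61) = 60, φ(62) = 30, φ(63) = 36, φ(64) = 32, φ(65) = 48, φ(66) = 20, φ(67) = 66, φ(68) = 32, φ(69) = 44, φ(70) = 24, φ(71) = 70, φ(72) = 24, φ(73) = 72, φ(74) = 36, φ(75) = 40, φ(76) = 36, φ(77) = 60, φ(78) = 24, φ(79) = 78, φ(80) = 32, φ(81) = 54, φ(82) = 40, φ(83) = 82, φ(84) = 24, φ(85) = 64, φ(86) = 42, φ(87) = 56, φ(88) = 40, φ(89) = 88, φ(90) = 24. Summing all 90 values: 2480. (Average order: Σ_{n ≤ x} φ(n) ~ (3/π²) x². For x = 90, (3/π²)·90² ≈ 2462.10.)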